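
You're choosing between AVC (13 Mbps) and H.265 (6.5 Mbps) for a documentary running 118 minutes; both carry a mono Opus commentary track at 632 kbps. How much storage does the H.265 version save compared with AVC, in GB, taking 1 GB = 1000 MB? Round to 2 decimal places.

118 min = 7080 s
Audio: 632 kbps = 0.632 Mbps.
AVC: 13.632 Mbps × 7080 s = 96514.6 Mb = 12.064 GB.
H.265: 7.132 Mbps × 7080 s = 50494.6 Mb = 6.312 GB.
Saving: 12.064 − 6.312 = 5.753 GB.

5.75 GB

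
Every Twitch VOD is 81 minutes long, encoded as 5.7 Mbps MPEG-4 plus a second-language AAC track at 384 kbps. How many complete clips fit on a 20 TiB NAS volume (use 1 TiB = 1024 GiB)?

5949

81 min = 4860 s
Audio: 384 kbps = 0.384 Mbps.
Total bitrate: 6.084 Mbps.
Per item: 6.084 Mbps × 4860 s = 29,568 Mb = 3,696 MB.
Capacity: 20 TiB = 175,921,860 Mb; 5949.69 items → 5949 complete.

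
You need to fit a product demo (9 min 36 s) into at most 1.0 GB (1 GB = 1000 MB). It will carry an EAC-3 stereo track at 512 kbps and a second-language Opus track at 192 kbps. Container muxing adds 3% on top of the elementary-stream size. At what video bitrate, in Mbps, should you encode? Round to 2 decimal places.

Budget: 1.0 GB = 8000.0 Mb.
Stream payload after overhead: 8000.0 / 1.03 = 7767.0 Mb.
9 min 36 s = 576 s
Total bitrate budget: 7767.0 Mb / 576 s = 13.484 Mbps.
Audio total: 512 + 192 = 704 kbps = 0.704 Mbps.
Video: 13.484 − 0.704 = 12.780 Mbps.

12.78 Mbps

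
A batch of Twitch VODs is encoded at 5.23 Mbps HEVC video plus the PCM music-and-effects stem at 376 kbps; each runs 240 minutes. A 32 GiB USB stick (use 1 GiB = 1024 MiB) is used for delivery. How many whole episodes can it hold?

240 min = 14400 s
Audio: 376 kbps = 0.376 Mbps.
Total bitrate: 5.606 Mbps.
Per item: 5.606 Mbps × 14400 s = 80,726 Mb = 10,091 MB.
Capacity: 32 GiB = 274,878 Mb; 3.41 items → 3 complete.

3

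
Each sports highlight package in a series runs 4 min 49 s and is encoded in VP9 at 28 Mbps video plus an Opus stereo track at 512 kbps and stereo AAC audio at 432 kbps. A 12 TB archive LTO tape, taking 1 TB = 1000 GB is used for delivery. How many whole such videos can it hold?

4 min 49 s = 289 s
Audio total: 512 + 432 = 944 kbps = 0.944 Mbps.
Total bitrate: 28.944 Mbps.
Per item: 28.944 Mbps × 289 s = 8,365 Mb = 1,046 MB.
Capacity: 12 TB = 96,000,000 Mb; 11476.64 items → 11476 complete.

11476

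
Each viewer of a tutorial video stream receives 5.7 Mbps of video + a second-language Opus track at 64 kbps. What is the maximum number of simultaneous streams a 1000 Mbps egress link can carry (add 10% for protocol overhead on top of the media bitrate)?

Audio: 64 kbps = 0.064 Mbps.
Per-viewer media rate: 5.764 Mbps.
On the wire with 10% overhead: 6.340 Mbps.
1000 Mbps = 1,000 Mbps; 1,000 / 6.340 = 157.72 → 157 viewers.

157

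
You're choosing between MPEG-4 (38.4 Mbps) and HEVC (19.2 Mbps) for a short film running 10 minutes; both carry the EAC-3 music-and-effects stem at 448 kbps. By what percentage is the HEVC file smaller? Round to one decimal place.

10 min = 600 s
Audio: 448 kbps = 0.448 Mbps.
MPEG-4: 38.848 Mbps × 600 s = 23308.8 Mb = 2.714 GiB.
HEVC: 19.648 Mbps × 600 s = 11788.8 Mb = 1.372 GiB.
Reduction: (1 − 1.372/2.714) × 100 = 49.42%.

49.4%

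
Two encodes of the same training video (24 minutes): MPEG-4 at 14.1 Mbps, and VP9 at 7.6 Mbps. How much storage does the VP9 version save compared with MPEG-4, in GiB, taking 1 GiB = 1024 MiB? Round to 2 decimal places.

24 min = 1440 s
MPEG-4: 14.100 Mbps × 1440 s = 20304.0 Mb = 2.364 GiB.
VP9: 7.600 Mbps × 1440 s = 10944.0 Mb = 1.274 GiB.
Saving: 2.364 − 1.274 = 1.090 GiB.

1.09 GiB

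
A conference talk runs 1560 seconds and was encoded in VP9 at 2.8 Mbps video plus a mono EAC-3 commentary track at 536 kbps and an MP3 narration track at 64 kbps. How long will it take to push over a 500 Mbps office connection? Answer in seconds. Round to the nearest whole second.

11 seconds

Audio total: 536 + 64 = 600 kbps = 0.600 Mbps.
Total bitrate: 3.400 Mbps.
File: 3.400 Mbps × 1560 s = 5304.0 Mb.
At 500 Mbps: 5304.0 / 500 = 10.6 s ≈ 10.6 seconds.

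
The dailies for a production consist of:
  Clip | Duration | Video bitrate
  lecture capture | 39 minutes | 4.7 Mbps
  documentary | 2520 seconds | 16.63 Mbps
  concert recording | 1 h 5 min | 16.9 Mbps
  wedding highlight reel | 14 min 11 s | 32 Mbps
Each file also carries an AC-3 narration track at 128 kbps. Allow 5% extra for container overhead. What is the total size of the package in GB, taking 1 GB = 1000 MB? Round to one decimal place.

Audio: 128 kbps = 0.128 Mbps.
lecture capture: 4.828 Mbps × 2340 s × 1.05 = 11862.4 Mb
documentary: 16.758 Mbps × 2520 s × 1.05 = 44341.7 Mb
concert recording: 17.028 Mbps × 3900 s × 1.05 = 69729.7 Mb
wedding highlight reel: 32.128 Mbps × 851 s × 1.05 = 28708.0 Mb
Total: 154641.7 Mb = 19330.2 MB.
= 19.33 GB.

19.3 GB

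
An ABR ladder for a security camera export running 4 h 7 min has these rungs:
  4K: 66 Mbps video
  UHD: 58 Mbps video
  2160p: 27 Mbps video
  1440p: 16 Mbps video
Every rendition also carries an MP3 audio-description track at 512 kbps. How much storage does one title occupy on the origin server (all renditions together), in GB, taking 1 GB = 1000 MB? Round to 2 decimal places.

4 h 7 min = 247 min = 14820 s
Audio: 512 kbps = 0.512 Mbps.
Sum of rendition bitrates: (66+0.512) + (58+0.512) + (27+0.512) + (16+0.512) = 169.048 Mbps.
× 14820 s = 2,505,291 Mb = 313,161 MB = 313.2 GB.

313.16 GB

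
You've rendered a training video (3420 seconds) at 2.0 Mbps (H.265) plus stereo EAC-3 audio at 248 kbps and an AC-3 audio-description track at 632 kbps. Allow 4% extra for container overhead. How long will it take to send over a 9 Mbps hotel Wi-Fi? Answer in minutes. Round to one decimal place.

19.0 minutes

Audio total: 248 + 632 = 880 kbps = 0.880 Mbps.
Total bitrate: 2.880 Mbps.
File: 2.880 Mbps × 3420 s = 9849.6 Mb.
With 4% container overhead: ×1.04. → 10243.6 Mb.
At 9 Mbps: 10243.6 / 9 = 1138.2 s ≈ 19 minutes.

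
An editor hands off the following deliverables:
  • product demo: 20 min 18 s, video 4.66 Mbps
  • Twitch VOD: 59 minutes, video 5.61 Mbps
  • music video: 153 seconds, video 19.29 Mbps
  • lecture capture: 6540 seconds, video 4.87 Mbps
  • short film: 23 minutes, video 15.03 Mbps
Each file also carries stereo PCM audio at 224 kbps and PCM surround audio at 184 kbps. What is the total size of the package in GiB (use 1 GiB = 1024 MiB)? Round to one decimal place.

Audio total: 224 + 184 = 408 kbps = 0.408 Mbps.
product demo: 5.068 Mbps × 1218 s = 6172.8 Mb
Twitch VOD: 6.018 Mbps × 3540 s = 21303.7 Mb
music video: 19.698 Mbps × 153 s = 3013.8 Mb
lecture capture: 5.278 Mbps × 6540 s = 34518.1 Mb
short film: 15.438 Mbps × 1380 s = 21304.4 Mb
Total: 86312.9 Mb = 10789.1 MB.
= 10.05 GiB.

10.0 GiB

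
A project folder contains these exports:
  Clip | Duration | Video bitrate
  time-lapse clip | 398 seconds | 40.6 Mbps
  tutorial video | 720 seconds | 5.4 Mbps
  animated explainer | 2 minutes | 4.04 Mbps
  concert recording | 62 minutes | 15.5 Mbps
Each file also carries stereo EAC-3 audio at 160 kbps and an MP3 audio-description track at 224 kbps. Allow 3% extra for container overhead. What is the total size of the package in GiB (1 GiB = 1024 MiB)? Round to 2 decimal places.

9.60 GiB

Audio total: 160 + 224 = 384 kbps = 0.384 Mbps.
time-lapse clip: 40.984 Mbps × 398 s × 1.03 = 16801.0 Mb
tutorial video: 5.784 Mbps × 720 s × 1.03 = 4289.4 Mb
animated explainer: 4.424 Mbps × 120 s × 1.03 = 546.8 Mb
concert recording: 15.884 Mbps × 3720 s × 1.03 = 60861.1 Mb
Total: 82498.3 Mb = 10312.3 MB.
= 9.604 GiB.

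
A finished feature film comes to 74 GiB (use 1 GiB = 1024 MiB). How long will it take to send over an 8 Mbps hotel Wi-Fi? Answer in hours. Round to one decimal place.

22.1 hours

File: 74 GiB = 635655.2 Mb.
At 8 Mbps: 635655.2 / 8 = 79456.9 s ≈ 22.1 hours.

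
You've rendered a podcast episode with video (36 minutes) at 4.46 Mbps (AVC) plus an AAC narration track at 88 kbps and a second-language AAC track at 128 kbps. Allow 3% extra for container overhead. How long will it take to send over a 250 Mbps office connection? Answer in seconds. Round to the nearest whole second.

36 min = 2160 s
Audio total: 88 + 128 = 216 kbps = 0.216 Mbps.
Total bitrate: 4.676 Mbps.
File: 4.676 Mbps × 2160 s = 10100.2 Mb.
With 3% container overhead: ×1.03. → 10403.2 Mb.
At 250 Mbps: 10403.2 / 250 = 41.6 s ≈ 41.6 seconds.

42 seconds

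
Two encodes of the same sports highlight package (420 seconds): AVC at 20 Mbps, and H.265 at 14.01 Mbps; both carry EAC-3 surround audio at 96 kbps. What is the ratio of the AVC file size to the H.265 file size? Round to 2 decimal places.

1.42

Audio: 96 kbps = 0.096 Mbps.
AVC: 20.096 Mbps × 420 s = 8440.3 Mb = 0.983 GiB.
H.265: 14.106 Mbps × 420 s = 5924.5 Mb = 0.690 GiB.
Ratio: 0.983 / 0.690 = 1.425.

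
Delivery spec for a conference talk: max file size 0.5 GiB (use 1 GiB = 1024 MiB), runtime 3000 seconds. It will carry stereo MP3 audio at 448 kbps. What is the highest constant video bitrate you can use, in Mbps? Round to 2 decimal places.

Budget: 0.5 GiB = 4295.0 Mb.
Total bitrate budget: 4295.0 Mb / 3000 s = 1.432 Mbps.
Audio: 448 kbps = 0.448 Mbps.
Video: 1.432 − 0.448 = 0.984 Mbps.

0.98 Mbps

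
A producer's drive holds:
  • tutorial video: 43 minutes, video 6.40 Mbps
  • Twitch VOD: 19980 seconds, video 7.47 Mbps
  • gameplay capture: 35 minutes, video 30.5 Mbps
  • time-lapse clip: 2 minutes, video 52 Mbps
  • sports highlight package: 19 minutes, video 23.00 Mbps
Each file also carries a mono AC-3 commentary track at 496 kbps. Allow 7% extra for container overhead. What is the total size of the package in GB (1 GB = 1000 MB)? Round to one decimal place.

Audio: 496 kbps = 0.496 Mbps.
tutorial video: 6.896 Mbps × 2580 s × 1.07 = 19037.1 Mb
Twitch VOD: 7.966 Mbps × 19980 s × 1.07 = 170301.9 Mb
gameplay capture: 30.996 Mbps × 2100 s × 1.07 = 69648.0 Mb
time-lapse clip: 52.496 Mbps × 120 s × 1.07 = 6740.5 Mb
sports highlight package: 23.496 Mbps × 1140 s × 1.07 = 28660.4 Mb
Total: 294387.9 Mb = 36798.5 MB.
= 36.80 GB.

36.8 GB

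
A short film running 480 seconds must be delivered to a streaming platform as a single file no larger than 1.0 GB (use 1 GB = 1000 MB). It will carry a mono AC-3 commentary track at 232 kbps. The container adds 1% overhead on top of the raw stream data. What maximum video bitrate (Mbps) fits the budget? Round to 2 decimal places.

Budget: 1.0 GB = 8000.0 Mb.
Stream payload after overhead: 8000.0 / 1.01 = 7920.8 Mb.
Total bitrate budget: 7920.8 Mb / 480 s = 16.502 Mbps.
Audio: 232 kbps = 0.232 Mbps.
Video: 16.502 − 0.232 = 16.270 Mbps.

16.27 Mbps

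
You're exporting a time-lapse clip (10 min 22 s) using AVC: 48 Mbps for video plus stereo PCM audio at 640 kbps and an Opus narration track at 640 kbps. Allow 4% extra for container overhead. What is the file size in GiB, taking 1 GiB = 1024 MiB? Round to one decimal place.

10 min 22 s = 622 s
Audio total: 640 + 640 = 1280 kbps = 1.280 Mbps.
Total bitrate: 48 + 1.280 = 49.280 Mbps.
Stream data: 49.280 Mbps × 622 s = 30652.2 Mb.
With 4% container overhead: ×1.04.
31,878 Mb = 3,984,780,800 bytes ÷ 1,073,741,824 = 3.711 GiB.

3.7 GiB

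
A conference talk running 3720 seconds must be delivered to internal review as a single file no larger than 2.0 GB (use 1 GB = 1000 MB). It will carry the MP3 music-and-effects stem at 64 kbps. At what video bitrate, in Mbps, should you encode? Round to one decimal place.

4.2 Mbps

Budget: 2.0 GB = 16000.0 Mb.
Total bitrate budget: 16000.0 Mb / 3720 s = 4.301 Mbps.
Audio: 64 kbps = 0.064 Mbps.
Video: 4.301 − 0.064 = 4.237 Mbps.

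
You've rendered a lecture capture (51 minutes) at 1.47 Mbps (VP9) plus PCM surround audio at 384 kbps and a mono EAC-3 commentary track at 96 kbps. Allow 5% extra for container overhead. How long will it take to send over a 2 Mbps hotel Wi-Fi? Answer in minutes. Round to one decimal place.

51 min = 3060 s
Audio total: 384 + 96 = 480 kbps = 0.480 Mbps.
Total bitrate: 1.950 Mbps.
File: 1.950 Mbps × 3060 s = 5967.0 Mb.
With 5% container overhead: ×1.05. → 6265.4 Mb.
At 2 Mbps: 6265.4 / 2 = 3132.7 s ≈ 52.2 minutes.

52.2 minutes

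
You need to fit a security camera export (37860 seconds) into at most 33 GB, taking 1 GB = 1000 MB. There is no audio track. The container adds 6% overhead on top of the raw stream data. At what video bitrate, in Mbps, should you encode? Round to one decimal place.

Budget: 33 GB = 264000.0 Mb.
Stream payload after overhead: 264000.0 / 1.06 = 249056.6 Mb.
Total bitrate budget: 249056.6 Mb / 37860 s = 6.578 Mbps.

6.6 Mbps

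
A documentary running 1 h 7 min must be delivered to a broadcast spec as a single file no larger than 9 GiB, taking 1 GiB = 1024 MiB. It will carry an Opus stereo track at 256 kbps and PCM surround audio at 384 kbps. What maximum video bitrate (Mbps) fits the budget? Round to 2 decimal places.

18.59 Mbps

Budget: 9 GiB = 77309.4 Mb.
1 h 7 min = 67 min = 4020 s
Total bitrate budget: 77309.4 Mb / 4020 s = 19.231 Mbps.
Audio total: 256 + 384 = 640 kbps = 0.640 Mbps.
Video: 19.231 − 0.640 = 18.591 Mbps.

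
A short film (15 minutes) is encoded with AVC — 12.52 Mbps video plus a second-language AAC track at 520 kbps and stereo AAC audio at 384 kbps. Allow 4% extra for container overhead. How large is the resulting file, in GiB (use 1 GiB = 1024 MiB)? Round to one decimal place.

1.5 GiB

15 min = 900 s
Audio total: 520 + 384 = 904 kbps = 0.904 Mbps.
Total bitrate: 12.52 + 0.904 = 13.424 Mbps.
Stream data: 13.424 Mbps × 900 s = 12081.6 Mb.
With 4% container overhead: ×1.04.
12,565 Mb = 1,570,608,000 bytes ÷ 1,073,741,824 = 1.463 GiB.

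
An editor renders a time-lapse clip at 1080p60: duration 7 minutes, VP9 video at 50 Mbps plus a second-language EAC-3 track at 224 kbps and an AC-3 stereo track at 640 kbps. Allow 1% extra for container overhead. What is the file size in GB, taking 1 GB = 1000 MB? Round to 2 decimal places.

2.70 GB

7 min = 420 s
Audio total: 224 + 640 = 864 kbps = 0.864 Mbps.
Total bitrate: 50 + 0.864 = 50.864 Mbps.
Stream data: 50.864 Mbps × 420 s = 21362.9 Mb.
With 1% container overhead: ×1.01.
21,577 Mb ÷ 8 = 2,697 MB → 2.697 GB.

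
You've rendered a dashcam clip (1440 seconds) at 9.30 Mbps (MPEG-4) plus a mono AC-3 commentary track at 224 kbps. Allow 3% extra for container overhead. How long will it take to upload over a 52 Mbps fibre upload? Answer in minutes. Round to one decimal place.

Audio: 224 kbps = 0.224 Mbps.
Total bitrate: 9.524 Mbps.
File: 9.524 Mbps × 1440 s = 13714.6 Mb.
With 3% container overhead: ×1.03. → 14126.0 Mb.
At 52 Mbps: 14126.0 / 52 = 271.7 s ≈ 4.53 minutes.

4.5 minutes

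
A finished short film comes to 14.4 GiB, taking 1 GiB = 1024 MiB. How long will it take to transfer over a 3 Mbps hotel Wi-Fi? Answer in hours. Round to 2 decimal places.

11.45 hours

File: 14.4 GiB = 123695.1 Mb.
At 3 Mbps: 123695.1 / 3 = 41231.7 s ≈ 11.5 hours.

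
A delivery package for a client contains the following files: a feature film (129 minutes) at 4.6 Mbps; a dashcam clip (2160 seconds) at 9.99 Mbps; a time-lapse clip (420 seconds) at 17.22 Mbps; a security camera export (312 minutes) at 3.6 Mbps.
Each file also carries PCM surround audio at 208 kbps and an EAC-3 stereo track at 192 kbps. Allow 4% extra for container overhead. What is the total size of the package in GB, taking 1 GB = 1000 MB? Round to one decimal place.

18.6 GB

Audio total: 208 + 192 = 400 kbps = 0.400 Mbps.
feature film: 5.000 Mbps × 7740 s × 1.04 = 40248.0 Mb
dashcam clip: 10.390 Mbps × 2160 s × 1.04 = 23340.1 Mb
time-lapse clip: 17.620 Mbps × 420 s × 1.04 = 7696.4 Mb
security camera export: 4.000 Mbps × 18720 s × 1.04 = 77875.2 Mb
Total: 149159.7 Mb = 18645.0 MB.
= 18.64 GB.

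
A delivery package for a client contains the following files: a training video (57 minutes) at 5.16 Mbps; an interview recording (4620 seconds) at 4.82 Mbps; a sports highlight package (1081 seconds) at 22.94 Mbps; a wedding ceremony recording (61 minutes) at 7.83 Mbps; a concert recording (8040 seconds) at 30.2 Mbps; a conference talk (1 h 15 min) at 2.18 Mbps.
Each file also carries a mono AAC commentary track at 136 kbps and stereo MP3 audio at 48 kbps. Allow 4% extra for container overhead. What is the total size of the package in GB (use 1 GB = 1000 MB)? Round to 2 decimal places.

Audio total: 136 + 48 = 184 kbps = 0.184 Mbps.
training video: 5.344 Mbps × 3420 s × 1.04 = 19007.5 Mb
interview recording: 5.004 Mbps × 4620 s × 1.04 = 24043.2 Mb
sports highlight package: 23.124 Mbps × 1081 s × 1.04 = 25996.9 Mb
wedding ceremony recording: 8.014 Mbps × 3660 s × 1.04 = 30504.5 Mb
concert recording: 30.384 Mbps × 8040 s × 1.04 = 254058.9 Mb
conference talk: 2.364 Mbps × 4500 s × 1.04 = 11063.5 Mb
Total: 364674.5 Mb = 45584.3 MB.
= 45.58 GB.

45.58 GB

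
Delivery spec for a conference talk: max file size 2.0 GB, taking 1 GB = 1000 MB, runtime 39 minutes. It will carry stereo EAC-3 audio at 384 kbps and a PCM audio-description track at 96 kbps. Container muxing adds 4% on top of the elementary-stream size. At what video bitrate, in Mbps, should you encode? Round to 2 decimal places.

6.09 Mbps

Budget: 2.0 GB = 16000.0 Mb.
Stream payload after overhead: 16000.0 / 1.04 = 15384.6 Mb.
39 min = 2340 s
Total bitrate budget: 15384.6 Mb / 2340 s = 6.575 Mbps.
Audio total: 384 + 96 = 480 kbps = 0.480 Mbps.
Video: 6.575 − 0.480 = 6.095 Mbps.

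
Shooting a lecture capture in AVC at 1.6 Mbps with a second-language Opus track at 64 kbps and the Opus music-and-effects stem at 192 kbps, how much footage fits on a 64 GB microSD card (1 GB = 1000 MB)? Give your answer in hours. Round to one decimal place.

Audio total: 64 + 192 = 256 kbps = 0.256 Mbps.
Total bitrate: 1.6 + 0.256 = 1.856 Mbps.
Capacity: 64 GB = 512,000 Mb.
Recording time: 512,000 / 1.856 = 275,862 s ≈ 76.6 hours.

76.6 hours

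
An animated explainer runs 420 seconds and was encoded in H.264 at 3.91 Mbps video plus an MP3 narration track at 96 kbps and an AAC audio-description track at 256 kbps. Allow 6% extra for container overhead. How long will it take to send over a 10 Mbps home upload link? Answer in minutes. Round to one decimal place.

3.2 minutes

Audio total: 96 + 256 = 352 kbps = 0.352 Mbps.
Total bitrate: 4.262 Mbps.
File: 4.262 Mbps × 420 s = 1790.0 Mb.
With 6% container overhead: ×1.06. → 1897.4 Mb.
At 10 Mbps: 1897.4 / 10 = 189.7 s ≈ 3.16 minutes.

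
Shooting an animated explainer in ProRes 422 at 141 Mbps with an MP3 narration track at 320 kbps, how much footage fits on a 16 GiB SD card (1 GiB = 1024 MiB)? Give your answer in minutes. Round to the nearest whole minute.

Audio: 320 kbps = 0.320 Mbps.
Total bitrate: 141 + 0.320 = 141.320 Mbps.
Capacity: 16 GiB = 137,439 Mb.
Recording time: 137,439 / 141.320 = 972.5 s ≈ 16.2 minutes.

16 minutes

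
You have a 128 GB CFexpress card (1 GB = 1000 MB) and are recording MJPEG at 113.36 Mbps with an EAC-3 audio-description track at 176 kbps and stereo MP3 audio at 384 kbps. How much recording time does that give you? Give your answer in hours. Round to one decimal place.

Audio total: 176 + 384 = 560 kbps = 0.560 Mbps.
Total bitrate: 113.36 + 0.560 = 113.920 Mbps.
Capacity: 128 GB = 1,024,000 Mb.
Recording time: 1,024,000 / 113.920 = 8,989 s ≈ 2.50 hours.

2.5 hours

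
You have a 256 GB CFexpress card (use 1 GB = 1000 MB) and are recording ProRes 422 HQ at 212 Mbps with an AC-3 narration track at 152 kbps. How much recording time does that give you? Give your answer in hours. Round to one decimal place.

2.7 hours

Audio: 152 kbps = 0.152 Mbps.
Total bitrate: 212 + 0.152 = 212.152 Mbps.
Capacity: 256 GB = 2,048,000 Mb.
Recording time: 2,048,000 / 212.152 = 9,653 s ≈ 2.68 hours.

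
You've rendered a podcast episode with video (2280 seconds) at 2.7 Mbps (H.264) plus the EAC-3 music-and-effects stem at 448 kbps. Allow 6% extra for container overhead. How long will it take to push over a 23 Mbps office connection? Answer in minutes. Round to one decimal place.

5.5 minutes

Audio: 448 kbps = 0.448 Mbps.
Total bitrate: 3.148 Mbps.
File: 3.148 Mbps × 2280 s = 7177.4 Mb.
With 6% container overhead: ×1.06. → 7608.1 Mb.
At 23 Mbps: 7608.1 / 23 = 330.8 s ≈ 5.51 minutes.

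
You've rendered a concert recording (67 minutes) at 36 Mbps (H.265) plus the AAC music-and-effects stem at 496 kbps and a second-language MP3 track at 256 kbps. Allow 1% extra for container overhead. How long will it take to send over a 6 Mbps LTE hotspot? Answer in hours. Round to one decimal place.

6.9 hours

67 min = 4020 s
Audio total: 496 + 256 = 752 kbps = 0.752 Mbps.
Total bitrate: 36.752 Mbps.
File: 36.752 Mbps × 4020 s = 147743.0 Mb.
With 1% container overhead: ×1.01. → 149220.5 Mb.
At 6 Mbps: 149220.5 / 6 = 24870.1 s ≈ 6.91 hours.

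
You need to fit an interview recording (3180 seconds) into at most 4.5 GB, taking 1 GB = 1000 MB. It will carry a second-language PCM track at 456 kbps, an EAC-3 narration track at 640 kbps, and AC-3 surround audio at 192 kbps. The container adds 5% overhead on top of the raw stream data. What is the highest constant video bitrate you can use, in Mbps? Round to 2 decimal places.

Budget: 4.5 GB = 36000.0 Mb.
Stream payload after overhead: 36000.0 / 1.05 = 34285.7 Mb.
Total bitrate budget: 34285.7 Mb / 3180 s = 10.782 Mbps.
Audio total: 456 + 640 + 192 = 1288 kbps = 1.288 Mbps.
Video: 10.782 − 1.288 = 9.494 Mbps.

9.49 Mbps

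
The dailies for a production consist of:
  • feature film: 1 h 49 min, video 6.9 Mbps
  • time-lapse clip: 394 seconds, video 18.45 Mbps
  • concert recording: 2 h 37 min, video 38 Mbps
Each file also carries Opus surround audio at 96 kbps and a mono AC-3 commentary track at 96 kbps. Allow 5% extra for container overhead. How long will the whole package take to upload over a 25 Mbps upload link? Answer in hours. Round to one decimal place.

Audio total: 96 + 96 = 192 kbps = 0.192 Mbps.
feature film: 7.092 Mbps × 6540 s × 1.05 = 48700.8 Mb
time-lapse clip: 18.642 Mbps × 394 s × 1.05 = 7712.2 Mb
concert recording: 38.192 Mbps × 9420 s × 1.05 = 377757.1 Mb
Total: 434170.0 Mb = 54271.3 MB.
At 25 Mbps: 434170.0 / 25 = 17367 s ≈ 4.82 hours.

4.8 hours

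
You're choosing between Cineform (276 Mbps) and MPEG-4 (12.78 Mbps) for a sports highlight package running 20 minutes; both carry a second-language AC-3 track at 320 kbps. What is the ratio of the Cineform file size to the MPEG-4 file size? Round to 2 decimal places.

20 min = 1200 s
Audio: 320 kbps = 0.320 Mbps.
Cineform: 276.320 Mbps × 1200 s = 331584.0 Mb = 41.448 GB.
MPEG-4: 13.100 Mbps × 1200 s = 15720.0 Mb = 1.965 GB.
Ratio: 41.448 / 1.965 = 21.093.

21.09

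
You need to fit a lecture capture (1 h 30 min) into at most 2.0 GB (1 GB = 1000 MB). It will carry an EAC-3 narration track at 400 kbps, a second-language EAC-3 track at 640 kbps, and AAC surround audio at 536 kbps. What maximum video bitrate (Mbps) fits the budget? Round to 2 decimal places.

1.39 Mbps

Budget: 2.0 GB = 16000.0 Mb.
1 h 30 min = 90 min = 5400 s
Total bitrate budget: 16000.0 Mb / 5400 s = 2.963 Mbps.
Audio total: 400 + 640 + 536 = 1576 kbps = 1.576 Mbps.
Video: 2.963 − 1.576 = 1.387 Mbps.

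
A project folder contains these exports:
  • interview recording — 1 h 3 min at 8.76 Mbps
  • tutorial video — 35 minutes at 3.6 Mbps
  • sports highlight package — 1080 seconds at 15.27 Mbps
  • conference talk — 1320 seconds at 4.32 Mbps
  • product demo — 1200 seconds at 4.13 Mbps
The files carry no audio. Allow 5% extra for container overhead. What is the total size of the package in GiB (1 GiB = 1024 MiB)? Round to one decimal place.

8.3 GiB

interview recording: 8.760 Mbps × 3780 s × 1.05 = 34768.4 Mb
tutorial video: 3.600 Mbps × 2100 s × 1.05 = 7938.0 Mb
sports highlight package: 15.270 Mbps × 1080 s × 1.05 = 17316.2 Mb
conference talk: 4.320 Mbps × 1320 s × 1.05 = 5987.5 Mb
product demo: 4.130 Mbps × 1200 s × 1.05 = 5203.8 Mb
Total: 71213.9 Mb = 8901.7 MB.
= 8.290 GiB.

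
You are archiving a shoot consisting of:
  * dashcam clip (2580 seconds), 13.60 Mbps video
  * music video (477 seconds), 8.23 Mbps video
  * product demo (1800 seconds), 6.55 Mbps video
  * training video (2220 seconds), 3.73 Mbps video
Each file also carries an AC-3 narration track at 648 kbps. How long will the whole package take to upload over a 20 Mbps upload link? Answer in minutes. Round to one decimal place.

53.1 minutes

Audio: 648 kbps = 0.648 Mbps.
dashcam clip: 14.248 Mbps × 2580 s = 36759.8 Mb
music video: 8.878 Mbps × 477 s = 4234.8 Mb
product demo: 7.198 Mbps × 1800 s = 12956.4 Mb
training video: 4.378 Mbps × 2220 s = 9719.2 Mb
Total: 63670.2 Mb = 7958.8 MB.
At 20 Mbps: 63670.2 / 20 = 3184 s ≈ 53.1 minutes.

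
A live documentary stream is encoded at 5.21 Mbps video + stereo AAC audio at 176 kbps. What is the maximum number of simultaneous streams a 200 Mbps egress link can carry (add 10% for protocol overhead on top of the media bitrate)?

33

Audio: 176 kbps = 0.176 Mbps.
Per-viewer media rate: 5.386 Mbps.
On the wire with 10% overhead: 5.925 Mbps.
200 Mbps = 200.0 Mbps; 200.0 / 5.925 = 33.76 → 33 viewers.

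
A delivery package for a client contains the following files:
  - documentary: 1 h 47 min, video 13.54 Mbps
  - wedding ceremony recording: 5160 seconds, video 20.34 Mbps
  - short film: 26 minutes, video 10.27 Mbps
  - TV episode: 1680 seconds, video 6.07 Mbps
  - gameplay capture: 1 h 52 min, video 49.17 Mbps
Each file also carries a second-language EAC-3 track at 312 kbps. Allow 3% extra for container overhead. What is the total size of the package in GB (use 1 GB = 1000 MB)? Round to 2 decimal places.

71.49 GB

Audio: 312 kbps = 0.312 Mbps.
documentary: 13.852 Mbps × 6420 s × 1.03 = 91597.7 Mb
wedding ceremony recording: 20.652 Mbps × 5160 s × 1.03 = 109761.2 Mb
short film: 10.582 Mbps × 1560 s × 1.03 = 17003.2 Mb
TV episode: 6.382 Mbps × 1680 s × 1.03 = 11043.4 Mb
gameplay capture: 49.482 Mbps × 6720 s × 1.03 = 342494.6 Mb
Total: 571900.2 Mb = 71487.5 MB.
= 71.49 GB.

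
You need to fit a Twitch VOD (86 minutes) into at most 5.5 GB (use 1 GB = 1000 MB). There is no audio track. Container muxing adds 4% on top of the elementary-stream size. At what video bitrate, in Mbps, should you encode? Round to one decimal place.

Budget: 5.5 GB = 44000.0 Mb.
Stream payload after overhead: 44000.0 / 1.04 = 42307.7 Mb.
86 min = 5160 s
Total bitrate budget: 42307.7 Mb / 5160 s = 8.199 Mbps.

8.2 Mbps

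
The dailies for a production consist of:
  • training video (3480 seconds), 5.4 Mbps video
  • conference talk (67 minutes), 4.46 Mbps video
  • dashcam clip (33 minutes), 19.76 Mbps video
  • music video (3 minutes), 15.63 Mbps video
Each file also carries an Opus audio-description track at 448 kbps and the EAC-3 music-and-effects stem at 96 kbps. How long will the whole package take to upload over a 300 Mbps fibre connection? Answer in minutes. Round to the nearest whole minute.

5 minutes

Audio total: 448 + 96 = 544 kbps = 0.544 Mbps.
training video: 5.944 Mbps × 3480 s = 20685.1 Mb
conference talk: 5.004 Mbps × 4020 s = 20116.1 Mb
dashcam clip: 20.304 Mbps × 1980 s = 40201.9 Mb
music video: 16.174 Mbps × 180 s = 2911.3 Mb
Total: 83914.4 Mb = 10489.3 MB.
At 300 Mbps: 83914.4 / 300 = 280 s ≈ 4.66 minutes.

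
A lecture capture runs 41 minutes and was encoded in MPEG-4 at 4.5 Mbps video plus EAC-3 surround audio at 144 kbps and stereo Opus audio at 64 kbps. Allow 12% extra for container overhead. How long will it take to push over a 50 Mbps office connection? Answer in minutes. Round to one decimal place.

41 min = 2460 s
Audio total: 144 + 64 = 208 kbps = 0.208 Mbps.
Total bitrate: 4.708 Mbps.
File: 4.708 Mbps × 2460 s = 11581.7 Mb.
With 12% container overhead: ×1.12. → 12971.5 Mb.
At 50 Mbps: 12971.5 / 50 = 259.4 s ≈ 4.32 minutes.

4.3 minutes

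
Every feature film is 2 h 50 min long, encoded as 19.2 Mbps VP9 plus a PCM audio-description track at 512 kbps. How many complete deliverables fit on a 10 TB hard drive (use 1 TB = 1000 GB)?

397

2 h 50 min = 170 min = 10200 s
Audio: 512 kbps = 0.512 Mbps.
Total bitrate: 19.712 Mbps.
Per item: 19.712 Mbps × 10200 s = 201,062 Mb = 25,133 MB.
Capacity: 10 TB = 80,000,000 Mb; 397.89 items → 397 complete.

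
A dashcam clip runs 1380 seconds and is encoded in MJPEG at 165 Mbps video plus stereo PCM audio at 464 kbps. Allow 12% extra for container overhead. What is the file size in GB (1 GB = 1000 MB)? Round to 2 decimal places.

Audio: 464 kbps = 0.464 Mbps.
Total bitrate: 165 + 0.464 = 165.464 Mbps.
Stream data: 165.464 Mbps × 1380 s = 228340.3 Mb.
With 12% container overhead: ×1.12.
255,741 Mb ÷ 8 = 31,968 MB → 31.97 GB.

31.97 GB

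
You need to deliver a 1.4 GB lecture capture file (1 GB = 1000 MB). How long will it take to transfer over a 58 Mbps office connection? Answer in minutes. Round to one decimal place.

File: 1.4 GB = 11200.0 Mb.
At 58 Mbps: 11200.0 / 58 = 193.1 s ≈ 3.22 minutes.

3.2 minutes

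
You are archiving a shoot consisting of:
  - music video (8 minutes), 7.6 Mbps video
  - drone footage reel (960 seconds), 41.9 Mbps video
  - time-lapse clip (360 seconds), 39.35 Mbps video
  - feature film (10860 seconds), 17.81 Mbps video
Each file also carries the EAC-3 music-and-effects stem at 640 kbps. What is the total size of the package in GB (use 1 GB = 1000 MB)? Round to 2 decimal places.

Audio: 640 kbps = 0.640 Mbps.
music video: 8.240 Mbps × 480 s = 3955.2 Mb
drone footage reel: 42.540 Mbps × 960 s = 40838.4 Mb
time-lapse clip: 39.990 Mbps × 360 s = 14396.4 Mb
feature film: 18.450 Mbps × 10860 s = 200367.0 Mb
Total: 259557.0 Mb = 32444.6 MB.
= 32.44 GB.

32.44 GB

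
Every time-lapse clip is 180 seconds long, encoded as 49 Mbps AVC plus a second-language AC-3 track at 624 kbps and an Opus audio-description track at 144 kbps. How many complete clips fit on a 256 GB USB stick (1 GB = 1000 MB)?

Audio total: 624 + 144 = 768 kbps = 0.768 Mbps.
Total bitrate: 49.768 Mbps.
Per item: 49.768 Mbps × 180 s = 8,958 Mb = 1,120 MB.
Capacity: 256 GB = 2,048,000 Mb; 228.62 items → 228 complete.

228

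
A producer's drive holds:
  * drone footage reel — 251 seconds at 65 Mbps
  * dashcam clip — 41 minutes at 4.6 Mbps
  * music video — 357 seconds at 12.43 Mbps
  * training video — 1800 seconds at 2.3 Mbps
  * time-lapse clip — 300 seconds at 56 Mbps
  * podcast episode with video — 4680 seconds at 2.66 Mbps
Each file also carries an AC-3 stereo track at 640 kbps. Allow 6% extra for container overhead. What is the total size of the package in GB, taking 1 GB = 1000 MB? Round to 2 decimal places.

9.51 GB

Audio: 640 kbps = 0.640 Mbps.
drone footage reel: 65.640 Mbps × 251 s × 1.06 = 17464.2 Mb
dashcam clip: 5.240 Mbps × 2460 s × 1.06 = 13663.8 Mb
music video: 13.070 Mbps × 357 s × 1.06 = 4945.9 Mb
training video: 2.940 Mbps × 1800 s × 1.06 = 5609.5 Mb
time-lapse clip: 56.640 Mbps × 300 s × 1.06 = 18011.5 Mb
podcast episode with video: 3.300 Mbps × 4680 s × 1.06 = 16370.6 Mb
Total: 76065.6 Mb = 9508.2 MB.
= 9.508 GB.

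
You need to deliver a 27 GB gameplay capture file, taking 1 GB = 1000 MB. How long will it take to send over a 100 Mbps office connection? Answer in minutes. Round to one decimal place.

File: 27 GB = 216000.0 Mb.
At 100 Mbps: 216000.0 / 100 = 2160.0 s ≈ 36 minutes.

36.0 minutes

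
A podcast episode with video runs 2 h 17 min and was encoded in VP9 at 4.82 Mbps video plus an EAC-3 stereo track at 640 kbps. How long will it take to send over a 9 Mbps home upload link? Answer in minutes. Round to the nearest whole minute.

2 h 17 min = 137 min = 8220 s
Audio: 640 kbps = 0.640 Mbps.
Total bitrate: 5.460 Mbps.
File: 5.460 Mbps × 8220 s = 44881.2 Mb.
At 9 Mbps: 44881.2 / 9 = 4986.8 s ≈ 83.1 minutes.

83 minutes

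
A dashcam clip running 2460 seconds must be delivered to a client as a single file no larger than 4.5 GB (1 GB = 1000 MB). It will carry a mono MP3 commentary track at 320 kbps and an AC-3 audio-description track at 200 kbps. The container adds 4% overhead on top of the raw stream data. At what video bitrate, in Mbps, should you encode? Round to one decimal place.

Budget: 4.5 GB = 36000.0 Mb.
Stream payload after overhead: 36000.0 / 1.04 = 34615.4 Mb.
Total bitrate budget: 34615.4 Mb / 2460 s = 14.071 Mbps.
Audio total: 320 + 200 = 520 kbps = 0.520 Mbps.
Video: 14.071 − 0.520 = 13.551 Mbps.

13.6 Mbps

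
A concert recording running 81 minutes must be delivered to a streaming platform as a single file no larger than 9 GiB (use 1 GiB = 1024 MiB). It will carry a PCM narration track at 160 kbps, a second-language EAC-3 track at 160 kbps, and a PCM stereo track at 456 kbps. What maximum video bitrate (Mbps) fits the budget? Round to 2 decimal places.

15.13 Mbps

Budget: 9 GiB = 77309.4 Mb.
81 min = 4860 s
Total bitrate budget: 77309.4 Mb / 4860 s = 15.907 Mbps.
Audio total: 160 + 160 + 456 = 776 kbps = 0.776 Mbps.
Video: 15.907 − 0.776 = 15.131 Mbps.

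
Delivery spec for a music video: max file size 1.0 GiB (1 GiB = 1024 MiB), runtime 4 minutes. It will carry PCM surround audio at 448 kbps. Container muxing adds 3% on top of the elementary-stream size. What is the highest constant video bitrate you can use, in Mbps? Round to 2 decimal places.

34.30 Mbps

Budget: 1.0 GiB = 8589.9 Mb.
Stream payload after overhead: 8589.9 / 1.03 = 8339.7 Mb.
4 min = 240 s
Total bitrate budget: 8339.7 Mb / 240 s = 34.749 Mbps.
Audio: 448 kbps = 0.448 Mbps.
Video: 34.749 − 0.448 = 34.301 Mbps.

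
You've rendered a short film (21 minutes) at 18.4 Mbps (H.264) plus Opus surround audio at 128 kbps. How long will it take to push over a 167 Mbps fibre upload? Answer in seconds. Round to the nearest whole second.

21 min = 1260 s
Audio: 128 kbps = 0.128 Mbps.
Total bitrate: 18.528 Mbps.
File: 18.528 Mbps × 1260 s = 23345.3 Mb.
At 167 Mbps: 23345.3 / 167 = 139.8 s ≈ 140 seconds.

140 seconds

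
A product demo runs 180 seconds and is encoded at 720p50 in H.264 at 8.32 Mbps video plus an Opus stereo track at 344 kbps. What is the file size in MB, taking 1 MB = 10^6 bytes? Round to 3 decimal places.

Audio: 344 kbps = 0.344 Mbps.
Total bitrate: 8.32 + 0.344 = 8.664 Mbps.
Stream data: 8.664 Mbps × 180 s = 1559.5 Mb.
1,560 Mb ÷ 8 = 194.9 MB → 194.9 MB.

194.940 MB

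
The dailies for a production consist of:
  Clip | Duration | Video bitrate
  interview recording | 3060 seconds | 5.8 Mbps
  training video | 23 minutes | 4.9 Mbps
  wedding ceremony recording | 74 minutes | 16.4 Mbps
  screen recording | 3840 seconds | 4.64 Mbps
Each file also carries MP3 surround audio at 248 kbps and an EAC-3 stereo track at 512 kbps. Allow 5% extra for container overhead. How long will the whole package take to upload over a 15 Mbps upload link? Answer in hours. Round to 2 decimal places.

2.43 hours

Audio total: 248 + 512 = 760 kbps = 0.760 Mbps.
interview recording: 6.560 Mbps × 3060 s × 1.05 = 21077.3 Mb
training video: 5.660 Mbps × 1380 s × 1.05 = 8201.3 Mb
wedding ceremony recording: 17.160 Mbps × 4440 s × 1.05 = 79999.9 Mb
screen recording: 5.400 Mbps × 3840 s × 1.05 = 21772.8 Mb
Total: 131051.3 Mb = 16381.4 MB.
At 15 Mbps: 131051.3 / 15 = 8737 s ≈ 2.43 hours.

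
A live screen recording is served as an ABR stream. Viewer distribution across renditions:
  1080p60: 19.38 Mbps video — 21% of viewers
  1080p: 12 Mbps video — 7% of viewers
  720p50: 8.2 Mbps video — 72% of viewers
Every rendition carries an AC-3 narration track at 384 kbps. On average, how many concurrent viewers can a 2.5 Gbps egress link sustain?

Audio: 384 kbps = 0.384 Mbps.
Average per-viewer bitrate: 0.21×19.764 + 0.07×12.384 + 0.72×8.584 = 11.198 Mbps.
2.5 Gbps = 2,500 Mbps; 2,500 / 11.198 = 223.26 → 223.

223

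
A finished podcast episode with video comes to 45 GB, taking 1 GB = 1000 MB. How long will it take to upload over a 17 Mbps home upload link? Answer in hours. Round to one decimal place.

5.9 hours

File: 45 GB = 360000.0 Mb.
At 17 Mbps: 360000.0 / 17 = 21176.5 s ≈ 5.88 hours.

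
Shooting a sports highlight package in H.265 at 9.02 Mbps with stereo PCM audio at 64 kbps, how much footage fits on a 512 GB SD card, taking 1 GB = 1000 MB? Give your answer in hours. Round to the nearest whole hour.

Audio: 64 kbps = 0.064 Mbps.
Total bitrate: 9.02 + 0.064 = 9.084 Mbps.
Capacity: 512 GB = 4,096,000 Mb.
Recording time: 4,096,000 / 9.084 = 450,903 s ≈ 125 hours.

125 hours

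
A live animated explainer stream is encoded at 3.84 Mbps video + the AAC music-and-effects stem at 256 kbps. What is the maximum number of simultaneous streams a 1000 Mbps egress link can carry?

Audio: 256 kbps = 0.256 Mbps.
Per-viewer media rate: 4.096 Mbps.
1000 Mbps = 1,000 Mbps; 1,000 / 4.096 = 244.14 → 244 viewers.

244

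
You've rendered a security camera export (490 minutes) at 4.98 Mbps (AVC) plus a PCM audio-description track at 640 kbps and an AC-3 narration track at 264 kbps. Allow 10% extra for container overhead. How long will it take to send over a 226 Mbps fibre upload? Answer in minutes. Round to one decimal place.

14.0 minutes

490 min = 29400 s
Audio total: 640 + 264 = 904 kbps = 0.904 Mbps.
Total bitrate: 5.884 Mbps.
File: 5.884 Mbps × 29400 s = 172989.6 Mb.
With 10% container overhead: ×1.10. → 190288.6 Mb.
At 226 Mbps: 190288.6 / 226 = 842.0 s ≈ 14 minutes.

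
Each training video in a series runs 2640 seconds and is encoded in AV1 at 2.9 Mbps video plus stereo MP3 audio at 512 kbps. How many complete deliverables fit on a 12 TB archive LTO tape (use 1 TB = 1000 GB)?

10657

Audio: 512 kbps = 0.512 Mbps.
Total bitrate: 3.412 Mbps.
Per item: 3.412 Mbps × 2640 s = 9,008 Mb = 1,126 MB.
Capacity: 12 TB = 96,000,000 Mb; 10657.57 items → 10657 complete.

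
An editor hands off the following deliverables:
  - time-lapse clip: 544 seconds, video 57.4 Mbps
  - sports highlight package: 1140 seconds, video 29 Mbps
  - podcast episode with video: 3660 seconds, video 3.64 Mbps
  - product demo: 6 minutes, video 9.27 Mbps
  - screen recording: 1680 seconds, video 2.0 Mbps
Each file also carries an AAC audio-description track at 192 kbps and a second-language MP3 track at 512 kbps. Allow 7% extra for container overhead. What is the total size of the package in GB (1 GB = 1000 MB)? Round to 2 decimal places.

11.97 GB

Audio total: 192 + 512 = 704 kbps = 0.704 Mbps.
time-lapse clip: 58.104 Mbps × 544 s × 1.07 = 33821.2 Mb
sports highlight package: 29.704 Mbps × 1140 s × 1.07 = 36232.9 Mb
podcast episode with video: 4.344 Mbps × 3660 s × 1.07 = 17012.0 Mb
product demo: 9.974 Mbps × 360 s × 1.07 = 3842.0 Mb
screen recording: 2.704 Mbps × 1680 s × 1.07 = 4860.7 Mb
Total: 95768.8 Mb = 11971.1 MB.
= 11.97 GB.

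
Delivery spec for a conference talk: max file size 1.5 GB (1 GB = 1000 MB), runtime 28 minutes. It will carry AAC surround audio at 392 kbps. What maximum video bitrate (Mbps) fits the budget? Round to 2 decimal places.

6.75 Mbps

Budget: 1.5 GB = 12000.0 Mb.
28 min = 1680 s
Total bitrate budget: 12000.0 Mb / 1680 s = 7.143 Mbps.
Audio: 392 kbps = 0.392 Mbps.
Video: 7.143 − 0.392 = 6.751 Mbps.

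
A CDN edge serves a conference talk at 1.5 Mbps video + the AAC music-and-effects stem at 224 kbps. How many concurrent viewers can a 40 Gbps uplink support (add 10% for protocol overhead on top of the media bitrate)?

21092

Audio: 224 kbps = 0.224 Mbps.
Per-viewer media rate: 1.724 Mbps.
On the wire with 10% overhead: 1.896 Mbps.
40 Gbps = 40,000 Mbps; 40,000 / 1.896 = 21092.60 → 21092 viewers.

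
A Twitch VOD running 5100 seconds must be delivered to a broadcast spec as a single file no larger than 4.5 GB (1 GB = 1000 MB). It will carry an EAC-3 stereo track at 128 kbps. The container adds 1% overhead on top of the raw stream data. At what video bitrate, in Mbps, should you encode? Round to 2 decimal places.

Budget: 4.5 GB = 36000.0 Mb.
Stream payload after overhead: 36000.0 / 1.01 = 35643.6 Mb.
Total bitrate budget: 35643.6 Mb / 5100 s = 6.989 Mbps.
Audio: 128 kbps = 0.128 Mbps.
Video: 6.989 − 0.128 = 6.861 Mbps.

6.86 Mbps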